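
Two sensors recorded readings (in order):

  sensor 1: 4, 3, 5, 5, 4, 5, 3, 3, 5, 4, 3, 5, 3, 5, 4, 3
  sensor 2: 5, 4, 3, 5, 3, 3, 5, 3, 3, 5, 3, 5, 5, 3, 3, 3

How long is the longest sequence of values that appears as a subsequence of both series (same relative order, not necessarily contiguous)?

Taking 4 at sensor 1[1]=sensor 2[2], 3 at sensor 1[2]=sensor 2[3], 5 at sensor 1[3]=sensor 2[4], 5 at sensor 1[6]=sensor 2[7], 3 at sensor 1[7]=sensor 2[8], 3 at sensor 1[8]=sensor 2[9], 5 at sensor 1[9]=sensor 2[10], 3 at sensor 1[11]=sensor 2[11], 5 at sensor 1[12]=sensor 2[13], 3 at sensor 1[13]=sensor 2[15], 3 at sensor 1[16]=sensor 2[16] gives a common subsequence of length 11. The LCS DP gives dp[16][16] = 11, so this is optimal.

11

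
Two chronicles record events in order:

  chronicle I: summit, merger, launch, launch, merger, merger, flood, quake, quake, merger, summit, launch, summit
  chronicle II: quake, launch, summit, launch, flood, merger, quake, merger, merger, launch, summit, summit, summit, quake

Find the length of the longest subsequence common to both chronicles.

7

Match summit (chronicle I #1, chronicle II #3), then launch (chronicle I #3, chronicle II #4), then merger (chronicle I #5, chronicle II #6), then merger (chronicle I #6, chronicle II #8), then merger (chronicle I #10, chronicle II #9), then summit (chronicle I #11, chronicle II #12), then summit (chronicle I #13, chronicle II #13) — 7 events in the same relative order in both. Since dp[13][14] = 7, nothing longer is possible.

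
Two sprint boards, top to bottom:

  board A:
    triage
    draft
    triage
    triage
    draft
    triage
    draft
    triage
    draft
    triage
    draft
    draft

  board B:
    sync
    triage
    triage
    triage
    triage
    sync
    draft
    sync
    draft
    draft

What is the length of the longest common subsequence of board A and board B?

7

Taking triage (board A #1, board B #2); then triage (board A #3, board B #3); then triage (board A #4, board B #4); then triage (board A #6, board B #5); then draft (board A #7, board B #7); then draft (board A #11, board B #9); then draft (board A #12, board B #10) gives a common subsequence of length 7, and the DP table's final entry dp[12][10] is also 7, so no common subsequence is longer.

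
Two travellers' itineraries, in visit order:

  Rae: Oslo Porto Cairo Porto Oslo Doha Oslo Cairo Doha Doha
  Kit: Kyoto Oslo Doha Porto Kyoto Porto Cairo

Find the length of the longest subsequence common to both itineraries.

4

One common subsequence of length 4: Oslo at Rae[1]=Kit[2] → Porto at Rae[2]=Kit[4] → Porto at Rae[4]=Kit[6] → Cairo at Rae[8]=Kit[7]. Since dp[10][7] = 4, nothing longer is possible.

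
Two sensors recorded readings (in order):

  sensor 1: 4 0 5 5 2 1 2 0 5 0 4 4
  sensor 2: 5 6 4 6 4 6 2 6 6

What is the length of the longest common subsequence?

Let dp[i][j] be the LCS length of the first i values of sensor 1 and the first j values of sensor 2. dp[i][j] = dp[i-1][j-1]+1 when the i-th and j-th values match, else max(dp[i-1][j], dp[i][j-1]).
    ·  5  6  4  6  4  6  2  6  6
 ·  0  0  0  0  0  0  0  0  0  0
 4  0  0  0  1  1  1  1  1  1  1
 0  0  0  0  1  1  1  1  1  1  1
 5  0  1  1  1  1  1  1  1  1  1
 5  0  1  1  1  1  1  1  1  1  1
 2  0  1  1  1  1  1  1  2  2  2
 1  0  1  1  1  1  1  1  2  2  2
 2  0  1  1  1  1  1  1  2  2  2
 0  0  1  1  1  1  1  1  2  2  2
 5  0  1  1  1  1  1  1  2  2  2
 0  0  1  1  1  1  1  1  2  2  2
 4  0  1  1  2  2  2  2  2  2  2
 4  0  1  1  2  2  3  3  3  3  3
dp[12][9] = 3. One LCS (by backtracking along matches): 5, 4, 4.

3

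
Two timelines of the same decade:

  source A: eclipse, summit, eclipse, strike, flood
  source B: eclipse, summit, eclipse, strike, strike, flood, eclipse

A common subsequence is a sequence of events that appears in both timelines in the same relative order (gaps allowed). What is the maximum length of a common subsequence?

One common subsequence of length 5: eclipse at source A[1]=source B[1], summit at source A[2]=source B[2], eclipse at source A[3]=source B[3], strike at source A[4]=source B[5], flood at source A[5]=source B[6], and the DP table's final entry dp[5][7] is also 5, so no common subsequence is longer.

5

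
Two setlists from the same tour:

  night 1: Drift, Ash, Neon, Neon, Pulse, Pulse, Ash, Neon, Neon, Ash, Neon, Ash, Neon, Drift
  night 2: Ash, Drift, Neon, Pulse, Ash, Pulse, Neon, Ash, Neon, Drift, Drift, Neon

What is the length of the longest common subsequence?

8

Taking Drift (night 1 #1, night 2 #2), Neon (night 1 #4, night 2 #3), Pulse (night 1 #5, night 2 #4), Pulse (night 1 #6, night 2 #6), Neon (night 1 #9, night 2 #7), Ash (night 1 #10, night 2 #8), Neon (night 1 #11, night 2 #9), Neon (night 1 #13, night 2 #12) gives a common subsequence of length 8. dp[14][12] = 8 confirms this is the maximum.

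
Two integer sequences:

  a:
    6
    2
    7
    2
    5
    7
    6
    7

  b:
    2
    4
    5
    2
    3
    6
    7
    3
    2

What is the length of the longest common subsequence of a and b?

Let dp[i][j] be the LCS length of the first i values of a and the first j values of b. dp[i][j] = dp[i-1][j-1]+1 when the i-th and j-th values match, else max(dp[i-1][j], dp[i][j-1]).
    ·  2  4  5  2  3  6  7  3  2
 ·  0  0  0  0  0  0  0  0  0  0
 6  0  0  0  0  0  0  1  1  1  1
 2  0  1  1  1  1  1  1  1  1  2
 7  0  1  1  1  1  1  1  2  2  2
 2  0  1  1  1  2  2  2  2  2  3
 5  0  1  1  2  2  2  2  2  2  3
 7  0  1  1  2  2  2  2  3  3  3
 6  0  1  1  2  2  2  3  3  3  3
 7  0  1  1  2  2  2  3  4  4  4
dp[8][9] = 4. One LCS (by backtracking along matches): 2, 2, 6, 7.

4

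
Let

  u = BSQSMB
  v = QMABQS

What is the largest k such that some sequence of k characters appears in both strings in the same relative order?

3

Taking B [1,4], Q [3,5], S [4,6] gives a common subsequence of length 3. dp[6][6] = 3 confirms this is the maximum.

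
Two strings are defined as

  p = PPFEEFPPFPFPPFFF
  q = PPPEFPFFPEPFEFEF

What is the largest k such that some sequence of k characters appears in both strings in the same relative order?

Pick P [1,2]; then P [2,3]; then E [5,4]; then F [6,5]; then P [8,6]; then F [9,7]; then F [11,8]; then P [12,9]; then P [13,11]; then F [14,12]; then F [15,14]; then F [16,16]; all 12 characters appear in both, in order. The LCS DP gives dp[16][16] = 12, so this is optimal.

12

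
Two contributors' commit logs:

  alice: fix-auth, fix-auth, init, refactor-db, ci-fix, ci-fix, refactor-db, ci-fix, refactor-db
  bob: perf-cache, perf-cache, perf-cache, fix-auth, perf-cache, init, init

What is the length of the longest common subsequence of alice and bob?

2

Taking fix-auth (alice #1, bob #4), then init (alice #3, bob #7) gives a common subsequence of length 2. dp[9][7] = 2 confirms this is the maximum.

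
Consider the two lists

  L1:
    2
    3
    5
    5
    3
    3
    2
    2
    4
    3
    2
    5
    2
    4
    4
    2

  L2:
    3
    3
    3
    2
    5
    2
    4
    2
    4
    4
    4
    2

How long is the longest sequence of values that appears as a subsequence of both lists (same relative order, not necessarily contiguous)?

One common subsequence of length 10: 3 at L1[2]=L2[1]; then 3 at L1[5]=L2[2]; then 3 at L1[6]=L2[3]; then 2 at L1[7]=L2[4]; then 2 at L1[8]=L2[6]; then 4 at L1[9]=L2[7]; then 2 at L1[11]=L2[8]; then 4 at L1[14]=L2[10]; then 4 at L1[15]=L2[11]; then 2 at L1[16]=L2[12], and the DP table's final entry dp[16][12] is also 10, so no common subsequence is longer.

10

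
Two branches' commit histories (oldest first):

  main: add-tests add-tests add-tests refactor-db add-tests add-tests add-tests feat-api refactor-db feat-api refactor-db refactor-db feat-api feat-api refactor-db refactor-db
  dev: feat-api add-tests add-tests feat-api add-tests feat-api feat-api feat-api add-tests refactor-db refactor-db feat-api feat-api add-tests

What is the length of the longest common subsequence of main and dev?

9

Pick add-tests at main[1]=dev[2], then add-tests at main[2]=dev[3], then add-tests at main[3]=dev[5], then feat-api at main[8]=dev[7], then feat-api at main[10]=dev[8], then refactor-db at main[11]=dev[10], then refactor-db at main[12]=dev[11], then feat-api at main[13]=dev[12], then feat-api at main[14]=dev[13]; all 9 commits appear in both, in order. dp[16][14] = 9 confirms this is the maximum.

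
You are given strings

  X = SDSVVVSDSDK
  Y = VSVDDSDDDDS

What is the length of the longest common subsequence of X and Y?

Taking S (X #1, Y #2); then D (X #2, Y #5); then S (X #3, Y #6); then D (X #8, Y #10); then S (X #9, Y #11) gives a common subsequence of length 5. The LCS DP gives dp[11][11] = 5, so this is optimal.

5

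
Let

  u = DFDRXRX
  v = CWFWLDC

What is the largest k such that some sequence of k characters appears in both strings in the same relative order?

One common subsequence of length 2: F at u[2]=v[3], D at u[3]=v[6]. Since dp[7][7] = 2, nothing longer is possible.

2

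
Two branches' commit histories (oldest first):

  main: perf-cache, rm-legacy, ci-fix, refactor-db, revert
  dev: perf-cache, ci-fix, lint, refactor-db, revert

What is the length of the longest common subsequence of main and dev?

Taking perf-cache at main[1]=dev[1]; then ci-fix at main[3]=dev[2]; then refactor-db at main[4]=dev[4]; then revert at main[5]=dev[5] gives a common subsequence of length 4. Since dp[5][5] = 4, nothing longer is possible.

4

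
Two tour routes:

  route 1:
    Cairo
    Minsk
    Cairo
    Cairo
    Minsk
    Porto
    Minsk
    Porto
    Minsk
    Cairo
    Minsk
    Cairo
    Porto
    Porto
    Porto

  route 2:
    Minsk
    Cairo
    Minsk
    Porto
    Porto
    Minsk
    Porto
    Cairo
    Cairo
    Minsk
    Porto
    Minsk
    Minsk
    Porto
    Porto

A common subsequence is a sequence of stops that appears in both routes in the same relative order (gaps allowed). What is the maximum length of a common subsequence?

Match Minsk [2,1], then Cairo [4,2], then Minsk [5,3], then Porto [6,5], then Minsk [7,6], then Porto [8,7], then Cairo [10,9], then Minsk [11,10], then Porto [13,11], then Porto [14,14], then Porto [15,15] — 11 stops in the same relative order in both. dp[15][15] = 11 confirms this is the maximum.

11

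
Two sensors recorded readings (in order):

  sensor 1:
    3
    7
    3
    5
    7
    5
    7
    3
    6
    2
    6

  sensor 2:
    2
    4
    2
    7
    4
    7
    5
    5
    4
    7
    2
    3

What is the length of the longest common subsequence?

5

Let dp[i][j] be the LCS length of the first i values of sensor 1 and the first j values of sensor 2. dp[i][j] = dp[i-1][j-1]+1 when the i-th and j-th values match, else max(dp[i-1][j], dp[i][j-1]).
    ·  2  4  2  7  4  7  5  5  4  7  2  3
 ·  0  0  0  0  0  0  0  0  0  0  0  0  0
 3  0  0  0  0  0  0  0  0  0  0  0  0  1
 7  0  0  0  0  1  1  1  1  1  1  1  1  1
 3  0  0  0  0  1  1  1  1  1  1  1  1  2
 5  0  0  0  0  1  1  1  2  2  2  2  2  2
 7  0  0  0  0  1  1  2  2  2  2  3  3  3
 5  0  0  0  0  1  1  2  3  3  3  3  3  3
 7  0  0  0  0  1  1  2  3  3  3  4  4  4
 3  0  0  0  0  1  1  2  3  3  3  4  4  5
 6  0  0  0  0  1  1  2  3  3  3  4  4  5
 2  0  1  1  1  1  1  2  3  3  3  4  5  5
 6  0  1  1  1  1  1  2  3  3  3  4  5  5
dp[11][12] = 5. One LCS (by backtracking along matches): 7, 5, 5, 7, 3.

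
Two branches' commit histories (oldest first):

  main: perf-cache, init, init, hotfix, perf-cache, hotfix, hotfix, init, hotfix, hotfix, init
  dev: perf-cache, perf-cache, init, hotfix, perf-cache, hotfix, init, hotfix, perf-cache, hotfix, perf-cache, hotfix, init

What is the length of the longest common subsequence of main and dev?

9

Pick perf-cache (main #1, dev #2); then init (main #3, dev #3); then hotfix (main #4, dev #4); then perf-cache (main #5, dev #5); then hotfix (main #6, dev #6); then hotfix (main #7, dev #8); then hotfix (main #9, dev #10); then hotfix (main #10, dev #12); then init (main #11, dev #13); all 9 commits appear in both, in order. Since dp[11][13] = 9, nothing longer is possible.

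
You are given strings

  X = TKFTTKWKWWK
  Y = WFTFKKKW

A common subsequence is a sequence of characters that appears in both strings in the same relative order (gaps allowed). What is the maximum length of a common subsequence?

Taking T (X #1, Y #3); then K (X #2, Y #5); then K (X #6, Y #6); then K (X #8, Y #7); then W (X #10, Y #8) gives a common subsequence of length 5. dp[11][8] = 5 confirms this is the maximum.

5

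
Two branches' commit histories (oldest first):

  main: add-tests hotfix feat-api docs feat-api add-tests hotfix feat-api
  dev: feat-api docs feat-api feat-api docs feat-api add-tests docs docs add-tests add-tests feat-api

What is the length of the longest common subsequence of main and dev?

Taking feat-api (main #3, dev #4), docs (main #4, dev #5), feat-api (main #5, dev #6), add-tests (main #6, dev #11), feat-api (main #8, dev #12) gives a common subsequence of length 5. The LCS DP gives dp[8][12] = 5, so this is optimal.

5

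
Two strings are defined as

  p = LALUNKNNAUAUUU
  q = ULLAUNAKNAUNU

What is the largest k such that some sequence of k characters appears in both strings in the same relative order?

9

Pick L [1,3]; then A [2,4]; then U [4,5]; then N [5,6]; then K [6,8]; then N [8,9]; then A [9,10]; then U [10,11]; then U [14,13]; all 9 characters appear in both, in order. The LCS DP gives dp[14][13] = 9, so this is optimal.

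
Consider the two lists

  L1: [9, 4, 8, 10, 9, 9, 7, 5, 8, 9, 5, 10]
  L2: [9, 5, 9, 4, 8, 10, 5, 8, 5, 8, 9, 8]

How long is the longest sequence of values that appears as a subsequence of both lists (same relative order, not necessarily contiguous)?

Let dp[i][j] be the LCS length of the first i values of L1 and the first j values of L2. dp[i][j] = dp[i-1][j-1]+1 when the i-th and j-th values match, else max(dp[i-1][j], dp[i][j-1]).
    ·  9  5  9  4  8 10  5  8  5  8  9  8
 ·  0  0  0  0  0  0  0  0  0  0  0  0  0
 9  0  1  1  1  1  1  1  1  1  1  1  1  1
 4  0  1  1  1  2  2  2  2  2  2  2  2  2
 8  0  1  1  1  2  3  3  3  3  3  3  3  3
10  0  1  1  1  2  3  4  4  4  4  4  4  4
 9  0  1  1  2  2  3  4  4  4  4  4  5  5
 9  0  1  1  2  2  3  4  4  4  4  4  5  5
 7  0  1  1  2  2  3  4  4  4  4  4  5  5
 5  0  1  2  2  2  3  4  5  5  5  5  5  5
 8  0  1  2  2  2  3  4  5  6  6  6  6  6
 9  0  1  2  3  3  3  4  5  6  6  6  7  7
 5  0  1  2  3  3  3  4  5  6  7  7  7  7
10  0  1  2  3  3  3  4  5  6  7  7  7  7
dp[12][12] = 7. One LCS (by backtracking along matches): 9, 4, 8, 10, 5, 8, 9.

7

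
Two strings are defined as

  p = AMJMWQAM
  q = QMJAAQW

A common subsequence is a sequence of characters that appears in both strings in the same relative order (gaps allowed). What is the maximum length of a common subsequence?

3

Let dp[i][j] be the LCS length of the first i characters of p and the first j characters of q. dp[i][j] = dp[i-1][j-1]+1 when the i-th and j-th characters match, else max(dp[i-1][j], dp[i][j-1]).
    ·  Q  M  J  A  A  Q  W
 ·  0  0  0  0  0  0  0  0
 A  0  0  0  0  1  1  1  1
 M  0  0  1  1  1  1  1  1
 J  0  0  1  2  2  2  2  2
 M  0  0  1  2  2  2  2  2
 W  0  0  1  2  2  2  2  3
 Q  0  1  1  2  2  2  3  3
 A  0  1  1  2  3  3  3  3
 M  0  1  2  2  3  3  3  3
dp[8][7] = 3. One LCS (by backtracking along matches): MJW.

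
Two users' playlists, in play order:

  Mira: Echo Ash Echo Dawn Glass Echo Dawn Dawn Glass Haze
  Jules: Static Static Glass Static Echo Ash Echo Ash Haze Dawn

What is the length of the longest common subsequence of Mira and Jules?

Match Echo at Mira[1]=Jules[5]; then Ash at Mira[2]=Jules[6]; then Echo at Mira[3]=Jules[7]; then Dawn at Mira[8]=Jules[10] — 4 songs in the same relative order in both, and the DP table's final entry dp[10][10] is also 4, so no common subsequence is longer.

4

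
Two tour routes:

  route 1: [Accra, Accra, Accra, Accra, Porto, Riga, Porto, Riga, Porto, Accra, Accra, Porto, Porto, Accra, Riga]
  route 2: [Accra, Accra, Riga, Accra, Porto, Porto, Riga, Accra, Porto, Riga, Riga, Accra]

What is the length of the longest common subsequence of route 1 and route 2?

Pick Accra [1,1] → Accra [2,2] → Accra [4,4] → Porto [5,5] → Porto [7,6] → Riga [8,7] → Accra [11,8] → Porto [12,9] → Accra [14,12]; all 9 stops appear in both, in order, and the DP table's final entry dp[15][12] is also 9, so no common subsequence is longer.

9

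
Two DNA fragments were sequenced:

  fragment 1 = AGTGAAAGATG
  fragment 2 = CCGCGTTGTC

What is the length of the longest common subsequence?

One common subsequence of length 4: G (fragment 1 #2, fragment 2 #5) → T (fragment 1 #3, fragment 2 #7) → G (fragment 1 #8, fragment 2 #8) → T (fragment 1 #10, fragment 2 #9). Since dp[11][10] = 4, nothing longer is possible.

4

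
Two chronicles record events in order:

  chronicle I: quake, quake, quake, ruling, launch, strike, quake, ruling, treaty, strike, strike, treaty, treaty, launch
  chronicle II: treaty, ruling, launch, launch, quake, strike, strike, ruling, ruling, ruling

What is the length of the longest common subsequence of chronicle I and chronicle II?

5

Taking ruling at chronicle I[4]=chronicle II[2] → launch at chronicle I[5]=chronicle II[4] → quake at chronicle I[7]=chronicle II[5] → strike at chronicle I[10]=chronicle II[6] → strike at chronicle I[11]=chronicle II[7] gives a common subsequence of length 5. Since dp[14][10] = 5, nothing longer is possible.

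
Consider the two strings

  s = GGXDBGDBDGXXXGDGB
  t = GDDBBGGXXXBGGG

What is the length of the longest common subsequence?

10

One common subsequence of length 10: G (s #1, t #1); then D (s #4, t #3); then B (s #5, t #5); then G (s #6, t #6); then G (s #10, t #7); then X (s #11, t #8); then X (s #12, t #9); then X (s #13, t #10); then G (s #14, t #13); then G (s #16, t #14). The LCS DP gives dp[17][14] = 10, so this is optimal.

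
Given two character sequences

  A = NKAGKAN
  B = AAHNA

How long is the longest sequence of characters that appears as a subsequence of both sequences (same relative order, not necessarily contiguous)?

Let dp[i][j] be the LCS length of the first i characters of A and the first j characters of B. dp[i][j] = dp[i-1][j-1]+1 when the i-th and j-th characters match, else max(dp[i-1][j], dp[i][j-1]).
    ·  A  A  H  N  A
 ·  0  0  0  0  0  0
 N  0  0  0  0  1  1
 K  0  0  0  0  1  1
 A  0  1  1  1  1  2
 G  0  1  1  1  1  2
 K  0  1  1  1  1  2
 A  0  1  2  2  2  2
 N  0  1  2  2  3  3
dp[7][5] = 3. One LCS (by backtracking along matches): AAN.

3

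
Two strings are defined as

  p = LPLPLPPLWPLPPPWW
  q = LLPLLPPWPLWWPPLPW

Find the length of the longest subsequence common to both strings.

Pick L [1,2]; then P [2,3]; then L [3,4]; then L [5,5]; then P [6,6]; then P [7,7]; then W [9,8]; then P [10,9]; then L [11,10]; then P [12,13]; then P [13,14]; then P [14,16]; then W [16,17]; all 13 characters appear in both, in order. dp[16][17] = 13 confirms this is the maximum.

13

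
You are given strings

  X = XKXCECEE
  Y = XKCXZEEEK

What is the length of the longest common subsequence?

6

Let dp[i][j] be the LCS length of the first i characters of X and the first j characters of Y. dp[i][j] = dp[i-1][j-1]+1 when the i-th and j-th characters match, else max(dp[i-1][j], dp[i][j-1]).
    ·  X  K  C  X  Z  E  E  E  K
 ·  0  0  0  0  0  0  0  0  0  0
 X  0  1  1  1  1  1  1  1  1  1
 K  0  1  2  2  2  2  2  2  2  2
 X  0  1  2  2  3  3  3  3  3  3
 C  0  1  2  3  3  3  3  3  3  3
 E  0  1  2  3  3  3  4  4  4  4
 C  0  1  2  3  3  3  4  4  4  4
 E  0  1  2  3  3  3  4  5  5  5
 E  0  1  2  3  3  3  4  5  6  6
dp[8][9] = 6. One LCS (by backtracking along matches): XKXEEE.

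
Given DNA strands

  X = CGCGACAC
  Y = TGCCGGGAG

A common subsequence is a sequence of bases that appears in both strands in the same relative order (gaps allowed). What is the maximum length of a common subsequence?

Pick C at X[1]=Y[4], then G at X[2]=Y[6], then G at X[4]=Y[7], then A at X[5]=Y[8]; all 4 bases appear in both, in order. Since dp[8][9] = 4, nothing longer is possible.

4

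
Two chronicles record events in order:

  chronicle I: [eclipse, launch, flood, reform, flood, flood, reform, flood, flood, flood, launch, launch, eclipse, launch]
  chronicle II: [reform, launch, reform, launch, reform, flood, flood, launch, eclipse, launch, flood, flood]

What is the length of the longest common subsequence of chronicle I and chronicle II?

8

Taking launch at chronicle I[2]=chronicle II[2]; then reform at chronicle I[4]=chronicle II[3]; then reform at chronicle I[7]=chronicle II[5]; then flood at chronicle I[9]=chronicle II[6]; then flood at chronicle I[10]=chronicle II[7]; then launch at chronicle I[12]=chronicle II[8]; then eclipse at chronicle I[13]=chronicle II[9]; then launch at chronicle I[14]=chronicle II[10] gives a common subsequence of length 8, and the DP table's final entry dp[14][12] is also 8, so no common subsequence is longer.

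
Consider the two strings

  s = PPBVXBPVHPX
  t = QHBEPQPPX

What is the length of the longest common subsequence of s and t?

4

Taking P (s #1, t #5), then P (s #7, t #7), then P (s #10, t #8), then X (s #11, t #9) gives a common subsequence of length 4. The LCS DP gives dp[11][9] = 4, so this is optimal.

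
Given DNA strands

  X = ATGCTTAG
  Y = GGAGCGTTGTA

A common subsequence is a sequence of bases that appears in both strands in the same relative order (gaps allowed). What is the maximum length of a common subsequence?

6

Let dp[i][j] be the LCS length of the first i bases of X and the first j bases of Y. dp[i][j] = dp[i-1][j-1]+1 when the i-th and j-th bases match, else max(dp[i-1][j], dp[i][j-1]).
    ·  G  G  A  G  C  G  T  T  G  T  A
 ·  0  0  0  0  0  0  0  0  0  0  0  0
 A  0  0  0  1  1  1  1  1  1  1  1  1
 T  0  0  0  1  1  1  1  2  2  2  2  2
 G  0  1  1  1  2  2  2  2  2  3  3  3
 C  0  1  1  1  2  3  3  3  3  3  3  3
 T  0  1  1  1  2  3  3  4  4  4  4  4
 T  0  1  1  1  2  3  3  4  5  5  5  5
 A  0  1  1  2  2  3  3  4  5  5  5  6
 G  0  1  2  2  3  3  4  4  5  6  6  6
dp[8][11] = 6. One LCS (by backtracking along matches): AGCTTA.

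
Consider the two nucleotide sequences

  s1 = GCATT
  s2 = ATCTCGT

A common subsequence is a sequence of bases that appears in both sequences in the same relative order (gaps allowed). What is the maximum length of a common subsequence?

3

Taking C at s1[2]=s2[3]; then T at s1[4]=s2[4]; then T at s1[5]=s2[7] gives a common subsequence of length 3, and the DP table's final entry dp[5][7] is also 3, so no common subsequence is longer.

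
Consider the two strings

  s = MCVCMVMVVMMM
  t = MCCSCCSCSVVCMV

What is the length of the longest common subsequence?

6

One common subsequence of length 6: M [1,1], C [2,8], V [3,11], C [4,12], M [7,13], V [9,14], and the DP table's final entry dp[12][14] is also 6, so no common subsequence is longer.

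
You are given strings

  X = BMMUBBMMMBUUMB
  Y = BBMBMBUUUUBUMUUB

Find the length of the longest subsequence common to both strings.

Match B [1,2], M [2,3], M [3,5], U [4,10], B [5,11], M [9,13], U [11,14], U [12,15], B [14,16] — 9 characters in the same relative order in both, and the DP table's final entry dp[14][16] is also 9, so no common subsequence is longer.

9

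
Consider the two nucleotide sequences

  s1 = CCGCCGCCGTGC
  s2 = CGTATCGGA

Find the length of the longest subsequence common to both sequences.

5

One common subsequence of length 5: C (s1 #2, s2 #1), then G (s1 #3, s2 #2), then C (s1 #5, s2 #6), then G (s1 #6, s2 #7), then G (s1 #9, s2 #8). Since dp[12][9] = 5, nothing longer is possible.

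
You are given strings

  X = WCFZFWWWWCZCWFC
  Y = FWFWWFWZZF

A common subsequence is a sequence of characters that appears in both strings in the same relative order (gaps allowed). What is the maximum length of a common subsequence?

Let dp[i][j] be the LCS length of the first i characters of X and the first j characters of Y. dp[i][j] = dp[i-1][j-1]+1 when the i-th and j-th characters match, else max(dp[i-1][j], dp[i][j-1]).
    ·  F  W  F  W  W  F  W  Z  Z  F
 ·  0  0  0  0  0  0  0  0  0  0  0
 W  0  0  1  1  1  1  1  1  1  1  1
 C  0  0  1  1  1  1  1  1  1  1  1
 F  0  1  1  2  2  2  2  2  2  2  2
 Z  0  1  1  2  2  2  2  2  3  3  3
 F  0  1  1  2  2  2  3  3  3  3  4
 W  0  1  2  2  3  3  3  4  4  4  4
 W  0  1  2  2  3  4  4  4  4  4  4
 W  0  1  2  2  3  4  4  5  5  5  5
 W  0  1  2  2  3  4  4  5  5  5  5
 C  0  1  2  2  3  4  4  5  5  5  5
 Z  0  1  2  2  3  4  4  5  6  6  6
 C  0  1  2  2  3  4  4  5  6  6  6
 W  0  1  2  2  3  4  4  5  6  6  6
 F  0  1  2  3  3  4  5  5  6  6  7
 C  0  1  2  3  3  4  5  5  6  6  7
dp[15][10] = 7. One LCS (by backtracking along matches): WFWWWZF.

7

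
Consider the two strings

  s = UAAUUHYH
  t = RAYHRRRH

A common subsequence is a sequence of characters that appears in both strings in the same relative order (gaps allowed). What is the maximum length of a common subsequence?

Let dp[i][j] be the LCS length of the first i characters of s and the first j characters of t. dp[i][j] = dp[i-1][j-1]+1 when the i-th and j-th characters match, else max(dp[i-1][j], dp[i][j-1]).
    ·  R  A  Y  H  R  R  R  H
 ·  0  0  0  0  0  0  0  0  0
 U  0  0  0  0  0  0  0  0  0
 A  0  0  1  1  1  1  1  1  1
 A  0  0  1  1  1  1  1  1  1
 U  0  0  1  1  1  1  1  1  1
 U  0  0  1  1  1  1  1  1  1
 H  0  0  1  1  2  2  2  2  2
 Y  0  0  1  2  2  2  2  2  2
 H  0  0  1  2  3  3  3  3  3
dp[8][8] = 3. One LCS (by backtracking along matches): AHH.

3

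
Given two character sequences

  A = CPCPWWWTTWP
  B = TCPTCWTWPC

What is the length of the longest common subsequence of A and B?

7

Match C [1,2] → P [2,3] → C [3,5] → W [7,6] → T [9,7] → W [10,8] → P [11,9] — 7 characters in the same relative order in both, and the DP table's final entry dp[11][10] is also 7, so no common subsequence is longer.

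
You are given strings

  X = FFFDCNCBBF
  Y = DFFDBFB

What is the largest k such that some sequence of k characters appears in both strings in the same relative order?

5

Taking F at X[2]=Y[2], then F at X[3]=Y[3], then D at X[4]=Y[4], then B at X[8]=Y[5], then B at X[9]=Y[7] gives a common subsequence of length 5, and the DP table's final entry dp[10][7] is also 5, so no common subsequence is longer.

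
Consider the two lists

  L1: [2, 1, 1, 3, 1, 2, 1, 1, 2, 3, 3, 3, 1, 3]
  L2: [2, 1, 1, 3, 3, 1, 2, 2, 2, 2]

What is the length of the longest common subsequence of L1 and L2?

Match 2 at L1[1]=L2[1], 1 at L1[2]=L2[2], 1 at L1[3]=L2[3], 3 at L1[4]=L2[5], 1 at L1[5]=L2[6], 2 at L1[6]=L2[9], 2 at L1[9]=L2[10] — 7 values in the same relative order in both. The LCS DP gives dp[14][10] = 7, so this is optimal.

7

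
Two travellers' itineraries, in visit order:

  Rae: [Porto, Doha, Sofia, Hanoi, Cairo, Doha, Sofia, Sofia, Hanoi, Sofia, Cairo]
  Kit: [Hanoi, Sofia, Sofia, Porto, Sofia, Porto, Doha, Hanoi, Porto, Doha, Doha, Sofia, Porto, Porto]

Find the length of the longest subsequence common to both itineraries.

5

Pick Porto at Rae[1]=Kit[6]; then Doha at Rae[2]=Kit[7]; then Hanoi at Rae[4]=Kit[8]; then Doha at Rae[6]=Kit[11]; then Sofia at Rae[7]=Kit[12]; all 5 stops appear in both, in order. Since dp[11][14] = 5, nothing longer is possible.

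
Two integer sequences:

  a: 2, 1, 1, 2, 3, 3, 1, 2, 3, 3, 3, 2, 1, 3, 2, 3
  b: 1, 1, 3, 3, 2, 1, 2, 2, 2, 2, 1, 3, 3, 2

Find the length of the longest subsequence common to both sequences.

10

Match 1 [2,1], then 1 [3,2], then 3 [5,3], then 3 [6,4], then 1 [7,6], then 2 [8,9], then 2 [12,10], then 1 [13,11], then 3 [14,13], then 2 [15,14] — 10 values in the same relative order in both. The LCS DP gives dp[16][14] = 10, so this is optimal.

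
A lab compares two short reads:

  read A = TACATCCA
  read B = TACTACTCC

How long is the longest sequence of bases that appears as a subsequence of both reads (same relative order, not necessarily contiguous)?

Taking T [1,1], A [2,2], C [3,3], A [4,5], T [5,7], C [6,8], C [7,9] gives a common subsequence of length 7. dp[8][9] = 7 confirms this is the maximum.

7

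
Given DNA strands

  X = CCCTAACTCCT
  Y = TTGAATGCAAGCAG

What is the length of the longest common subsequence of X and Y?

Pick T at X[4]=Y[2], then A at X[5]=Y[4], then A at X[6]=Y[5], then T at X[8]=Y[6], then C at X[9]=Y[8], then C at X[10]=Y[12]; all 6 bases appear in both, in order. The LCS DP gives dp[11][14] = 6, so this is optimal.

6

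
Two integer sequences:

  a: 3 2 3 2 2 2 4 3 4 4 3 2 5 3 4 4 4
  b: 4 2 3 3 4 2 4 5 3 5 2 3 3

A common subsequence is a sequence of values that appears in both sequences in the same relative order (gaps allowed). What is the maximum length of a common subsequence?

8

One common subsequence of length 8: 2 (a #2, b #2) → 3 (a #3, b #3) → 3 (a #8, b #4) → 4 (a #9, b #5) → 4 (a #10, b #7) → 3 (a #11, b #9) → 2 (a #12, b #11) → 3 (a #14, b #13), and the DP table's final entry dp[17][13] is also 8, so no common subsequence is longer.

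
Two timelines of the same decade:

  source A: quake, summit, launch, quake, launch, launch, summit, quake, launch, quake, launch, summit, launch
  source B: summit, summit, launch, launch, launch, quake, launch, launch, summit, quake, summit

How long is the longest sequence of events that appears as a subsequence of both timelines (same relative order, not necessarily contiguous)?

Pick summit (source A #2, source B #2), launch (source A #3, source B #5), quake (source A #4, source B #6), launch (source A #5, source B #7), launch (source A #6, source B #8), summit (source A #7, source B #9), quake (source A #10, source B #10), summit (source A #12, source B #11); all 8 events appear in both, in order. The LCS DP gives dp[13][11] = 8, so this is optimal.

8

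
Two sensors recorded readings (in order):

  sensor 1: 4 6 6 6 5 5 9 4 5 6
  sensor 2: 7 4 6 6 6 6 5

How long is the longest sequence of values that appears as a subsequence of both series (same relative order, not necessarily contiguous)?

Pick 4 [1,2], 6 [2,4], 6 [3,5], 6 [4,6], 5 [9,7]; all 5 values appear in both, in order. The LCS DP gives dp[10][7] = 5, so this is optimal.

5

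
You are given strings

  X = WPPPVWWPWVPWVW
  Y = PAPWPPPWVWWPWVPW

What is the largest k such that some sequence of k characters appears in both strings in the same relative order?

12

Pick W [1,4], then P [2,5], then P [3,6], then P [4,7], then V [5,9], then W [6,10], then W [7,11], then P [8,12], then W [9,13], then V [10,14], then P [11,15], then W [14,16]; all 12 characters appear in both, in order. dp[14][16] = 12 confirms this is the maximum.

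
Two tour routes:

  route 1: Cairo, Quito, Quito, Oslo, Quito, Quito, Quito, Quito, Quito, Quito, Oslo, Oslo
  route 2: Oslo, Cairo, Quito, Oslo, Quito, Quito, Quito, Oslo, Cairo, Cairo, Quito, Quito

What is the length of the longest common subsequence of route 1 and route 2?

Match Cairo (route 1 #1, route 2 #2), then Quito (route 1 #3, route 2 #3), then Oslo (route 1 #4, route 2 #4), then Quito (route 1 #5, route 2 #5), then Quito (route 1 #6, route 2 #6), then Quito (route 1 #7, route 2 #7), then Quito (route 1 #9, route 2 #11), then Quito (route 1 #10, route 2 #12) — 8 stops in the same relative order in both, and the DP table's final entry dp[12][12] is also 8, so no common subsequence is longer.

8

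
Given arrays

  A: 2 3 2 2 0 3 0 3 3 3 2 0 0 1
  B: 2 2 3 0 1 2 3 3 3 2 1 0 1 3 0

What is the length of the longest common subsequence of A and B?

10

Taking 2 [3,1]; then 2 [4,2]; then 3 [6,3]; then 0 [7,4]; then 3 [8,7]; then 3 [9,8]; then 3 [10,9]; then 2 [11,10]; then 0 [12,12]; then 0 [13,15] gives a common subsequence of length 10. The LCS DP gives dp[14][15] = 10, so this is optimal.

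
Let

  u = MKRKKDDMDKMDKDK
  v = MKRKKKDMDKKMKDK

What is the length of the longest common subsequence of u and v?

13

Pick M at u[1]=v[1], then K at u[2]=v[2], then R at u[3]=v[3], then K at u[4]=v[5], then K at u[5]=v[6], then D at u[7]=v[7], then M at u[8]=v[8], then D at u[9]=v[9], then K at u[10]=v[11], then M at u[11]=v[12], then K at u[13]=v[13], then D at u[14]=v[14], then K at u[15]=v[15]; all 13 characters appear in both, in order. dp[15][15] = 13 confirms this is the maximum.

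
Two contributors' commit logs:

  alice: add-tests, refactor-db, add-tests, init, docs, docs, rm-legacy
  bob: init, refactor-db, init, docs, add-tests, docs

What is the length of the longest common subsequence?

One common subsequence of length 4: refactor-db (alice #2, bob #2), init (alice #4, bob #3), docs (alice #5, bob #4), docs (alice #6, bob #6), and the DP table's final entry dp[7][6] is also 4, so no common subsequence is longer.

4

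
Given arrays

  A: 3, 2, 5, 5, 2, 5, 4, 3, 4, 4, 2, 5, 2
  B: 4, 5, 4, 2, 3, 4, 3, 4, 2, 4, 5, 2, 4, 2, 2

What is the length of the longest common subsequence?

Match 5 [3,2], 2 [5,4], 4 [7,6], 3 [8,7], 4 [9,10], 4 [10,13], 2 [11,14], 2 [13,15] — 8 values in the same relative order in both. dp[13][15] = 8 confirms this is the maximum.

8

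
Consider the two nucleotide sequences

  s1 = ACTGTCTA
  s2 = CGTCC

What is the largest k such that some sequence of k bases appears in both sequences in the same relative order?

4

One common subsequence of length 4: C [2,1]; then G [4,2]; then T [5,3]; then C [6,5], and the DP table's final entry dp[8][5] is also 4, so no common subsequence is longer.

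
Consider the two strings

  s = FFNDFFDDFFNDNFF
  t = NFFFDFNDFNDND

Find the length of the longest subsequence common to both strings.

9

Match F at s[1]=t[3], then F at s[2]=t[4], then D at s[4]=t[5], then F at s[5]=t[6], then D at s[8]=t[8], then F at s[10]=t[9], then N at s[11]=t[10], then D at s[12]=t[11], then N at s[13]=t[12] — 9 characters in the same relative order in both. The LCS DP gives dp[15][13] = 9, so this is optimal.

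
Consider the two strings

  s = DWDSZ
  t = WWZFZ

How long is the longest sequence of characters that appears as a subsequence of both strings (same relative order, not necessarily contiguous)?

2

Taking W at s[2]=t[2], Z at s[5]=t[5] gives a common subsequence of length 2. Since dp[5][5] = 2, nothing longer is possible.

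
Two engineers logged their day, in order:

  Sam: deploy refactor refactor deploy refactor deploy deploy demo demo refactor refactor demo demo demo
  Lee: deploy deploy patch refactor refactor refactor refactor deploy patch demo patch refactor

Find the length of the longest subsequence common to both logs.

Taking deploy [1,2], then refactor [2,5], then refactor [3,6], then refactor [5,7], then deploy [6,8], then demo [8,10], then refactor [11,12] gives a common subsequence of length 7. The LCS DP gives dp[14][12] = 7, so this is optimal.

7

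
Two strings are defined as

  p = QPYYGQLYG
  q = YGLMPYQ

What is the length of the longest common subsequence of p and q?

4

Let dp[i][j] be the LCS length of the first i characters of p and the first j characters of q. dp[i][j] = dp[i-1][j-1]+1 when the i-th and j-th characters match, else max(dp[i-1][j], dp[i][j-1]).
    ·  Y  G  L  M  P  Y  Q
 ·  0  0  0  0  0  0  0  0
 Q  0  0  0  0  0  0  0  1
 P  0  0  0  0  0  1  1  1
 Y  0  1  1  1  1  1  2  2
 Y  0  1  1  1  1  1  2  2
 G  0  1  2  2  2  2  2  2
 Q  0  1  2  2  2  2  2  3
 L  0  1  2  3  3  3  3  3
 Y  0  1  2  3  3  3  4  4
 G  0  1  2  3  3  3  4  4
dp[9][7] = 4. One LCS (by backtracking along matches): YGLY.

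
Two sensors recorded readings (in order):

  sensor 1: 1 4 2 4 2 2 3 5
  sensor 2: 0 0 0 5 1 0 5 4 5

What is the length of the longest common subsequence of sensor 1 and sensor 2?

3

Match 1 [1,5], 4 [4,8], 5 [8,9] — 3 values in the same relative order in both. dp[8][9] = 3 confirms this is the maximum.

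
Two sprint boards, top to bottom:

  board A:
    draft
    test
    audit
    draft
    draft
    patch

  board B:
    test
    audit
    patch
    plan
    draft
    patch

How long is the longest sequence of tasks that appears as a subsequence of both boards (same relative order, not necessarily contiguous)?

4

One common subsequence of length 4: test (board A #2, board B #1), then audit (board A #3, board B #2), then draft (board A #5, board B #5), then patch (board A #6, board B #6). Since dp[6][6] = 4, nothing longer is possible.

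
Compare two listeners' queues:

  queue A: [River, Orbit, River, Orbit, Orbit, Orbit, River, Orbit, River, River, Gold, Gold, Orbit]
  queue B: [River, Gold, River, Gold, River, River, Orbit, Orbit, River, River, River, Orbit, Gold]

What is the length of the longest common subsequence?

8

Match River (queue A #1, queue B #5); then River (queue A #3, queue B #6); then Orbit (queue A #5, queue B #7); then Orbit (queue A #6, queue B #8); then River (queue A #7, queue B #9); then River (queue A #9, queue B #10); then River (queue A #10, queue B #11); then Gold (queue A #12, queue B #13) — 8 songs in the same relative order in both. dp[13][13] = 8 confirms this is the maximum.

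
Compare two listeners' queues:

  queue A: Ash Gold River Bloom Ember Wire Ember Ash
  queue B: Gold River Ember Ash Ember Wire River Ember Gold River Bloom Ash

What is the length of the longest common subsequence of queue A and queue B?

Taking Gold (queue A #2, queue B #1), then River (queue A #3, queue B #2), then Ember (queue A #5, queue B #5), then Wire (queue A #6, queue B #6), then Ember (queue A #7, queue B #8), then Ash (queue A #8, queue B #12) gives a common subsequence of length 6, and the DP table's final entry dp[8][12] is also 6, so no common subsequence is longer.

6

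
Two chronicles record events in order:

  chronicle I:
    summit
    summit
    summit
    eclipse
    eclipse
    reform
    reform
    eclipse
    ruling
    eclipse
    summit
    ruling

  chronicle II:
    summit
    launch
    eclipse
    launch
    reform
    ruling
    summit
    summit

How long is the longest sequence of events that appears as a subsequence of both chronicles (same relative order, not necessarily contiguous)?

5

Match summit (chronicle I #1, chronicle II #1), then eclipse (chronicle I #4, chronicle II #3), then reform (chronicle I #7, chronicle II #5), then ruling (chronicle I #9, chronicle II #6), then summit (chronicle I #11, chronicle II #8) — 5 events in the same relative order in both. Since dp[12][8] = 5, nothing longer is possible.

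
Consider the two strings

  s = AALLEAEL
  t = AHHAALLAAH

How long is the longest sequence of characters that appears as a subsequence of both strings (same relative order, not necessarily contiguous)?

One common subsequence of length 5: A at s[1]=t[4] → A at s[2]=t[5] → L at s[3]=t[6] → L at s[4]=t[7] → A at s[6]=t[9]. Since dp[8][10] = 5, nothing longer is possible.

5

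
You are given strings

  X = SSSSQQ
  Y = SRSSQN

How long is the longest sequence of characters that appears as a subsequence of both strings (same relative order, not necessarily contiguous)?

4

One common subsequence of length 4: S (X #1, Y #1) → S (X #3, Y #3) → S (X #4, Y #4) → Q (X #5, Y #5). Since dp[6][6] = 4, nothing longer is possible.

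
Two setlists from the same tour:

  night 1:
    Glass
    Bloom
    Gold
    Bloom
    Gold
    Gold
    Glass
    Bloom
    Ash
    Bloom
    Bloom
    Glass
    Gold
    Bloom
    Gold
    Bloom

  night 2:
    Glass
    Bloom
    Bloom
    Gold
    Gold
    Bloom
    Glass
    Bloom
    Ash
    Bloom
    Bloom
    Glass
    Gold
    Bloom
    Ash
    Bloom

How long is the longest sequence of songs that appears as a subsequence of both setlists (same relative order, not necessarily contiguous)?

Pick Glass (night 1 #1, night 2 #1); then Bloom (night 1 #2, night 2 #2); then Bloom (night 1 #4, night 2 #3); then Gold (night 1 #5, night 2 #4); then Gold (night 1 #6, night 2 #5); then Glass (night 1 #7, night 2 #7); then Bloom (night 1 #8, night 2 #8); then Ash (night 1 #9, night 2 #9); then Bloom (night 1 #10, night 2 #10); then Bloom (night 1 #11, night 2 #11); then Glass (night 1 #12, night 2 #12); then Gold (night 1 #13, night 2 #13); then Bloom (night 1 #14, night 2 #14); then Bloom (night 1 #16, night 2 #16); all 14 songs appear in both, in order, and the DP table's final entry dp[16][16] is also 14, so no common subsequence is longer.

14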